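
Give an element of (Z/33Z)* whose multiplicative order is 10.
2 has order 10 mod 33 since 2^{10} ≡ 1 (mod 33) and no smaller power works.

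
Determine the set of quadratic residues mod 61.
QRs mod 61: {1, 3, 4, 5, 9, 12, 13, 14, 15, 16, 19, 20, 22, 25, 27, 34, 36, 39, 41, 42, 45, 46, 47, 48, 49, 52, 56, 57, 58, 60}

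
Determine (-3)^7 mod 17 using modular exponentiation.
(-3) ≡ 14 (mod 17). 7 = 4 + 2 + 1 (binary 111). Repeated squaring mod 17: 14^1 ≡ 14; 14^2 ≡ 14² = 196 ≡ 9; 14^4 ≡ 9² = 81 ≡ 13. Multiply: (-3)^7 ≡ 14^4 × 14^2 × 14^1 ≡ 13 × 9 × 14 (mod 17): 13 × 9 = 117 ≡ 15; 15 × 14 = 210 ≡ 6. So (-3)^7 ≡ 6 (mod 17).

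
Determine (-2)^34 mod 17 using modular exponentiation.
Using Fermat: (-2)^{16} ≡ 1 (mod 17). 34 ≡ 2 (mod 16). So (-2)^{34} ≡ (-2)^{2} ≡ 4 (mod 17)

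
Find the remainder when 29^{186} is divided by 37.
By Fermat: 29^{36} ≡ 1 (mod 37). 186 = 5×36 + 6. So 29^{186} ≡ 29^{6} ≡ 36 (mod 37)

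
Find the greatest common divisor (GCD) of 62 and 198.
2

Using the Euclidean algorithm:
62 = 0 × 198 + 62
198 = 3 × 62 + 12
62 = 5 × 12 + 2
12 = 6 × 2 + 0

GCD(62, 198) = 2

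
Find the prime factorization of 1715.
5 × 7^3

Divide by primes starting from smallest:
1715 ÷ 5 = 343
343 ÷ 7 = 49
49 ÷ 7 = 7
7 ÷ 7 = 1

1715 = 5 × 7^3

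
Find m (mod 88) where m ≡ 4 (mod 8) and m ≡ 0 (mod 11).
M = 8 × 11 = 88. M₁ = 11, y₁ ≡ 3 (mod 8). M₂ = 8, y₂ ≡ 7 (mod 11). m = 4×11×3 + 0×8×7 ≡ 44 (mod 88)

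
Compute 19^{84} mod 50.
21

Using successive squaring:
Binary expansion of 84: 1010100
Powers of 19 mod 50 (each is the square of the previous):
  19^1 ≡ 19 (mod 50)
  19^2 ≡ 19² = 361 ≡ 11 (mod 50)
  19^4 ≡ 11² = 121 ≡ 21 (mod 50)
  19^8 ≡ 21² = 441 ≡ 41 (mod 50)
  19^16 ≡ 41² = 1681 ≡ 31 (mod 50)
  19^32 ≡ 31² = 961 ≡ 11 (mod 50)
  19^64 ≡ 11² = 121 ≡ 21 (mod 50)
84 = 64 + 16 + 4, so 19^84 = 19^64 × 19^16 × 19^4 ≡ 21 × 31 × 21 (mod 50)
Multiplying step by step:
  21 × 31 = 651 ≡ 1 (mod 50)
  1 × 21 = 21 ≡ 21 (mod 50)
Result: 19^84 ≡ 21 (mod 50)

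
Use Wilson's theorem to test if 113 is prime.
(112)! mod 113 = 112. Since 112 ≡ -1 (mod 113), 113 is prime.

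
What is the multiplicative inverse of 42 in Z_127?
42^(-1) ≡ 124 (mod 127). Verification: 42 × 124 = 5208 ≡ 1 (mod 127)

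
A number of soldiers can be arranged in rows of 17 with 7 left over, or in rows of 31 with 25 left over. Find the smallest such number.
M = 17 × 31 = 527. M₁ = 31, y₁ ≡ 11 (mod 17). M₂ = 17, y₂ ≡ 11 (mod 31). m = 7×31×11 + 25×17×11 ≡ 211 (mod 527). The smallest positive such number is 211.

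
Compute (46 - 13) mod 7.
5

(46 - 13) = 33
33 mod 7 = 5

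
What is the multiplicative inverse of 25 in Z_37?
25^(-1) ≡ 3 (mod 37). Verification: 25 × 3 = 75 ≡ 1 (mod 37)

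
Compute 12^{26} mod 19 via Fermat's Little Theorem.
11

By Fermat's Little Theorem, a^(p-1) ≡ 1 (mod p) for prime p and gcd(a, p) = 1
Here p = 19, so 12^18 ≡ 1 (mod 19)
We can reduce the exponent: 26 mod 18 = 8
So 12^26 ≡ 12^8 (mod 19)
Computing: 12^8 mod 19 = 11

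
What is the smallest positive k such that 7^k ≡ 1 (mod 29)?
Powers of 7 mod 29: 7^1≡7, 7^2≡20, 7^3≡24, 7^4≡23, 7^5≡16, 7^6≡25, 7^7≡1. Order = 7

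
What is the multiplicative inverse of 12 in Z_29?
17

Using Extended Euclidean Algorithm:
gcd(12, 29) = 1
Bezout coefficients: 12 × -12 + 29 × 5 = 1
So 12 × -12 ≡ 1 (mod 29)
The inverse is -12 mod 29 = 17
Verification: 12 × 17 = 204 = 7 × 29 + 1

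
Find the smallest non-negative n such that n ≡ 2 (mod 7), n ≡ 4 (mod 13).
30

Using the Chinese Remainder Theorem:
M = product of moduli = 91
For equation 1: M_1 = 13, 13 ≡ 6 (mod 7), inverse of 13 mod 7 is 6 (check: 6 × 6 = 36 ≡ 1 (mod 7))
For equation 2: M_2 = 7, 7 ≡ 7 (mod 13), inverse of 7 mod 13 is 2 (check: 7 × 2 = 14 ≡ 1 (mod 13))
Combine: n ≡ Σ r_i×M_i×(M_i⁻¹ mod m_i) = 2×13×6 + 4×7×2 = 156 + 56 = 212
212 mod 91 = 30
n ≡ 30 (mod 91)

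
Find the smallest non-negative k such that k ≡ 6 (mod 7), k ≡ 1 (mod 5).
6

Using the Chinese Remainder Theorem:
M = product of moduli = 35
For equation 1: M_1 = 5, 5 ≡ 5 (mod 7), inverse of 5 mod 7 is 3 (check: 5 × 3 = 15 ≡ 1 (mod 7))
For equation 2: M_2 = 7, 7 ≡ 2 (mod 5), inverse of 7 mod 5 is 3 (check: 2 × 3 = 6 ≡ 1 (mod 5))
Combine: k ≡ Σ r_i×M_i×(M_i⁻¹ mod m_i) = 6×5×3 + 1×7×3 = 90 + 21 = 111
111 mod 35 = 6
k ≡ 6 (mod 35)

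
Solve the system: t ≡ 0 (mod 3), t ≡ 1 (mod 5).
M = 3 × 5 = 15. M₁ = 5, y₁ ≡ 2 (mod 3). M₂ = 3, y₂ ≡ 2 (mod 5). t = 0×5×2 + 1×3×2 ≡ 6 (mod 15)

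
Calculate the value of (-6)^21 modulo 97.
Using repeated squaring. (-6) ≡ 91 (mod 97). 21 = 16 + 4 + 1 (binary 10101). Repeated squaring mod 97: 91^1 ≡ 91; 91^2 ≡ 91² = 8281 ≡ 36; 91^4 ≡ 36² = 1296 ≡ 35; 91^8 ≡ 35² = 1225 ≡ 61; 91^16 ≡ 61² = 3721 ≡ 35. Multiply: (-6)^21 ≡ 91^16 × 91^4 × 91^1 ≡ 35 × 35 × 91 (mod 97): 35 × 35 = 1225 ≡ 61; 61 × 91 = 5551 ≡ 22. So (-6)^21 ≡ 22 (mod 97).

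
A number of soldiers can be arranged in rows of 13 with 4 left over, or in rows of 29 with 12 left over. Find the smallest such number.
M = 13 × 29 = 377. M₁ = 29, y₁ ≡ 9 (mod 13). M₂ = 13, y₂ ≡ 9 (mod 29). n = 4×29×9 + 12×13×9 ≡ 186 (mod 377). The smallest positive such number is 186.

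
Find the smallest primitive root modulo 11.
p - 1 = 10 has prime divisors 2, 5. h is a primitive root mod 11 iff h^(10/q) ≢ 1 (mod 11) for each such q.
h = 2: 2^5 ≡ 10, 2^2 ≡ 4 (mod 11); none is 1, so 2 has order 10 and is a primitive root.
The smallest primitive root mod 11 is g = 2.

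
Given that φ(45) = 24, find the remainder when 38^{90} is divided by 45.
By Euler: 38^{24} ≡ 1 (mod 45) since gcd(38, 45) = 1. 90 = 3×24 + 18. So 38^{90} ≡ 38^{18} ≡ 19 (mod 45)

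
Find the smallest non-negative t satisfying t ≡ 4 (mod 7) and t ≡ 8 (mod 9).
M = 7 × 9 = 63. M₁ = 9, y₁ ≡ 4 (mod 7). M₂ = 7, y₂ ≡ 4 (mod 9). t = 4×9×4 + 8×7×4 ≡ 53 (mod 63)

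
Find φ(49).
42

Prime factorization: 49 = 7^2
Using the formula φ(n) = n × Π(1 - 1/p) for each prime factor p:
φ(49) = 49 × (1 - 1/7)
φ(49) = 42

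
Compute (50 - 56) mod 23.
17

(50 - 56) = -6
-6 mod 23 = 17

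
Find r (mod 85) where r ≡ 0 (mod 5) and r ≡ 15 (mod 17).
M = 5 × 17 = 85. M₁ = 17, y₁ ≡ 3 (mod 5). M₂ = 5, y₂ ≡ 7 (mod 17). r = 0×17×3 + 15×5×7 ≡ 15 (mod 85)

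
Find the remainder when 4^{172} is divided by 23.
By Fermat: 4^{22} ≡ 1 (mod 23). 172 = 7×22 + 18. So 4^{172} ≡ 4^{18} ≡ 8 (mod 23)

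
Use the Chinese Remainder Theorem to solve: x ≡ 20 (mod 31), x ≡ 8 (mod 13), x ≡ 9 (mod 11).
3089

Using the Chinese Remainder Theorem:
M = product of moduli = 4433
For equation 1: M_1 = 143, 143 ≡ 19 (mod 31), inverse of 143 mod 31 is 18 (check: 19 × 18 = 342 ≡ 1 (mod 31))
For equation 2: M_2 = 341, 341 ≡ 3 (mod 13), inverse of 341 mod 13 is 9 (check: 3 × 9 = 27 ≡ 1 (mod 13))
For equation 3: M_3 = 403, 403 ≡ 7 (mod 11), inverse of 403 mod 11 is 8 (check: 7 × 8 = 56 ≡ 1 (mod 11))
Combine: x ≡ Σ r_i×M_i×(M_i⁻¹ mod m_i) = 20×143×18 + 8×341×9 + 9×403×8 = 51480 + 24552 + 29016 = 105048
105048 mod 4433 = 3089
x ≡ 3089 (mod 4433)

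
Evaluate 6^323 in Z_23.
Using Fermat: 6^{22} ≡ 1 (mod 23). 323 ≡ 15 (mod 22). So 6^{323} ≡ 6^{15} ≡ 8 (mod 23)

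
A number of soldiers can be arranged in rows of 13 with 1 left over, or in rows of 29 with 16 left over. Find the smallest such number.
M = 13 × 29 = 377. M₁ = 29, y₁ ≡ 9 (mod 13). M₂ = 13, y₂ ≡ 9 (mod 29). y = 1×29×9 + 16×13×9 ≡ 248 (mod 377). The smallest positive such number is 248.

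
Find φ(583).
520

Prime factorization: 583 = 11 × 53
Using the formula φ(n) = n × Π(1 - 1/p) for each prime factor p:
φ(583) = 583 × (1 - 1/11) × (1 - 1/53)
φ(583) = 520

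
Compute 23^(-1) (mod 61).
8

Using Extended Euclidean Algorithm:
gcd(23, 61) = 1
Bezout coefficients: 23 × 8 + 61 × -3 = 1
So 23 × 8 ≡ 1 (mod 61)
The inverse is 8 mod 61 = 8
Verification: 23 × 8 = 184 = 3 × 61 + 1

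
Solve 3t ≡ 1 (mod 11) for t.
4

Using Extended Euclidean Algorithm:
gcd(3, 11) = 1
Bezout coefficients: 3 × 4 + 11 × -1 = 1
So 3 × 4 ≡ 1 (mod 11)
The inverse is 4 mod 11 = 4
Verification: 3 × 4 = 12 = 1 × 11 + 1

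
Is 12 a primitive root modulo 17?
p - 1 = 16 has prime divisors 2. Check 12^(16/q) mod 17 for each: 12^(16/2) = 12^8 ≡ 16 (mod 17). None of these is 1, so 12 has order 16 = φ(17), so it is a primitive root mod 17.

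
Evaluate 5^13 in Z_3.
Using Fermat: 5^{2} ≡ 1 (mod 3). 13 ≡ 1 (mod 2). So 5^{13} ≡ 5^{1} ≡ 2 (mod 3)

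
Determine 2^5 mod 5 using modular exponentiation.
5 = 4 + 1 (binary 101). Repeated squaring mod 5: 2^1 ≡ 2; 2^2 ≡ 2² = 4 ≡ 4; 2^4 ≡ 4² = 16 ≡ 1. Multiply: 2^5 = 2^4 × 2^1 ≡ 1 × 2 (mod 5): 1 × 2 = 2 ≡ 2. So 2^5 ≡ 2 (mod 5).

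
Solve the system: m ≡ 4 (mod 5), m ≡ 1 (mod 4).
M = 5 × 4 = 20. M₁ = 4, y₁ ≡ 4 (mod 5). M₂ = 5, y₂ ≡ 1 (mod 4). m = 4×4×4 + 1×5×1 ≡ 9 (mod 20)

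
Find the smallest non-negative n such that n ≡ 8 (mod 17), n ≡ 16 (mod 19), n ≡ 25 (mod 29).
4462

Using the Chinese Remainder Theorem:
M = product of moduli = 9367
For equation 1: M_1 = 551, 551 ≡ 7 (mod 17), inverse of 551 mod 17 is 5 (check: 7 × 5 = 35 ≡ 1 (mod 17))
For equation 2: M_2 = 493, 493 ≡ 18 (mod 19), inverse of 493 mod 19 is 18 (check: 18 × 18 = 324 ≡ 1 (mod 19))
For equation 3: M_3 = 323, 323 ≡ 4 (mod 29), inverse of 323 mod 29 is 22 (check: 4 × 22 = 88 ≡ 1 (mod 29))
Combine: n ≡ Σ r_i×M_i×(M_i⁻¹ mod m_i) = 8×551×5 + 16×493×18 + 25×323×22 = 22040 + 141984 + 177650 = 341674
341674 mod 9367 = 4462
n ≡ 4462 (mod 9367)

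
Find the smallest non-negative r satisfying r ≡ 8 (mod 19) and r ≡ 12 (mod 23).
M = 19 × 23 = 437. M₁ = 23, y₁ ≡ 5 (mod 19). M₂ = 19, y₂ ≡ 17 (mod 23). r = 8×23×5 + 12×19×17 ≡ 426 (mod 437)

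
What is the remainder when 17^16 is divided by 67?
Using repeated squaring. 16 = 16 (binary 10000). Repeated squaring mod 67: 17^1 ≡ 17; 17^2 ≡ 17² = 289 ≡ 21; 17^4 ≡ 21² = 441 ≡ 39; 17^8 ≡ 39² = 1521 ≡ 47; 17^16 ≡ 47² = 2209 ≡ 65. So 17^16 ≡ 65 (mod 67).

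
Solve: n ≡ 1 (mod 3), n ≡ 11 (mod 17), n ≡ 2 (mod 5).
M = 3 × 17 × 5 = 255. M₁ = 85, y₁ ≡ 1 (mod 3). M₂ = 15, y₂ ≡ 8 (mod 17). M₃ = 51, y₃ ≡ 1 (mod 5). n = 1×85×1 + 11×15×8 + 2×51×1 ≡ 232 (mod 255)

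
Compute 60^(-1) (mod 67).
60^(-1) ≡ 19 (mod 67). Verification: 60 × 19 = 1140 ≡ 1 (mod 67)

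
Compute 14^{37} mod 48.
32

Using successive squaring:
Binary expansion of 37: 100101
Powers of 14 mod 48 (each is the square of the previous):
  14^1 ≡ 14 (mod 48)
  14^2 ≡ 14² = 196 ≡ 4 (mod 48)
  14^4 ≡ 4² = 16 ≡ 16 (mod 48)
  14^8 ≡ 16² = 256 ≡ 16 (mod 48)
  14^16 ≡ 16² = 256 ≡ 16 (mod 48)
  14^32 ≡ 16² = 256 ≡ 16 (mod 48)
37 = 32 + 4 + 1, so 14^37 = 14^32 × 14^4 × 14^1 ≡ 16 × 16 × 14 (mod 48)
Multiplying step by step:
  16 × 16 = 256 ≡ 16 (mod 48)
  16 × 14 = 224 ≡ 32 (mod 48)
Result: 14^37 ≡ 32 (mod 48)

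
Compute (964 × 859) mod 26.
2

(964 × 859) = 828076
828076 mod 26 = 2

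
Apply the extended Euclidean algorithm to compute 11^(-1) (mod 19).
Extended GCD: 11(7) + 19(-4) = 1. So 11^(-1) ≡ 7 ≡ 7 (mod 19). Verify: 11 × 7 = 77 ≡ 1 (mod 19)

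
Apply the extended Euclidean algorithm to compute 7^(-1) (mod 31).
Extended GCD: 7(9) + 31(-2) = 1. So 7^(-1) ≡ 9 ≡ 9 (mod 31). Verify: 7 × 9 = 63 ≡ 1 (mod 31)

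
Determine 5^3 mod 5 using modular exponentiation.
5 ≡ 0 (mod 5). 3 = 2 + 1 (binary 11). Repeated squaring mod 5: 0^1 ≡ 0; 0^2 ≡ 0² = 0 ≡ 0. Multiply: 5^3 ≡ 0^2 × 0^1 ≡ 0 × 0 (mod 5): 0 × 0 = 0 ≡ 0. So 5^3 ≡ 0 (mod 5).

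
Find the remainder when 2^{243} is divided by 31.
By Fermat: 2^{30} ≡ 1 (mod 31). 243 = 8×30 + 3. So 2^{243} ≡ 2^{3} ≡ 8 (mod 31)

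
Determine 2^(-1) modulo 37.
2^(-1) ≡ 19 (mod 37). Verification: 2 × 19 = 38 ≡ 1 (mod 37)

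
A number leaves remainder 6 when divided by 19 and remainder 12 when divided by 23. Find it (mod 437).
M = 19 × 23 = 437. M₁ = 23, y₁ ≡ 5 (mod 19). M₂ = 19, y₂ ≡ 17 (mod 23). x = 6×23×5 + 12×19×17 ≡ 196 (mod 437)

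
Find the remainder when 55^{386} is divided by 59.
By Fermat: 55^{58} ≡ 1 (mod 59). 386 = 6×58 + 38. So 55^{386} ≡ 55^{38} ≡ 7 (mod 59)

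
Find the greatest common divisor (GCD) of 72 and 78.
6

Using the Euclidean algorithm:
72 = 0 × 78 + 72
78 = 1 × 72 + 6
72 = 12 × 6 + 0

GCD(72, 78) = 6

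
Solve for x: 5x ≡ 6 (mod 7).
4

Since gcd(5, 7) = 1 divides 6, a solution exists.
Multiply both sides by the inverse of 5 mod 7:
  5^(-1) mod 7 = 3
  x ≡ 3 × 6 ≡ 18 ≡ 4 (mod 7)
Verification: 5 × 4 = 20 = 2 × 7 + 6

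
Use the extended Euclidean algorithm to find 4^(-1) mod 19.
Extended GCD: 4(5) + 19(-1) = 1. So 4^(-1) ≡ 5 ≡ 5 (mod 19). Verify: 4 × 5 = 20 ≡ 1 (mod 19)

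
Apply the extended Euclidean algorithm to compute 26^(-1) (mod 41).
Extended GCD: 26(-11) + 41(7) = 1. So 26^(-1) ≡ 30 ≡ 30 (mod 41). Verify: 26 × 30 = 780 ≡ 1 (mod 41)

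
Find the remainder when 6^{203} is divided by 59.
By Fermat: 6^{58} ≡ 1 (mod 59). 203 = 3×58 + 29. So 6^{203} ≡ 6^{29} ≡ 58 (mod 59)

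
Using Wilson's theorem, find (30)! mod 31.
By Wilson's theorem, (30)! ≡ -1 ≡ 30 (mod 31)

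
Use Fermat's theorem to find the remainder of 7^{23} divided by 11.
2

By Fermat's Little Theorem, a^(p-1) ≡ 1 (mod p) for prime p and gcd(a, p) = 1
Here p = 11, so 7^10 ≡ 1 (mod 11)
We can reduce the exponent: 23 mod 10 = 3
So 7^23 ≡ 7^3 (mod 11)
Computing: 7^3 mod 11 = 2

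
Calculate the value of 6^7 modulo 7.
7 = 4 + 2 + 1 (binary 111). Repeated squaring mod 7: 6^1 ≡ 6; 6^2 ≡ 6² = 36 ≡ 1; 6^4 ≡ 1² = 1 ≡ 1. Multiply: 6^7 = 6^4 × 6^2 × 6^1 ≡ 1 × 1 × 6 (mod 7): 1 × 1 = 1 ≡ 1; 1 × 6 = 6 ≡ 6. So 6^7 ≡ 6 (mod 7).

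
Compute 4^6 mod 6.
6 = 4 + 2 (binary 110). Repeated squaring mod 6: 4^1 ≡ 4; 4^2 ≡ 4² = 16 ≡ 4; 4^4 ≡ 4² = 16 ≡ 4. Multiply: 4^6 = 4^4 × 4^2 ≡ 4 × 4 (mod 6): 4 × 4 = 16 ≡ 4. So 4^6 ≡ 4 (mod 6).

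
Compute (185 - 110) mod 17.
7

(185 - 110) = 75
75 mod 17 = 7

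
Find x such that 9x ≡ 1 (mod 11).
9^(-1) ≡ 5 (mod 11). Verification: 9 × 5 = 45 ≡ 1 (mod 11)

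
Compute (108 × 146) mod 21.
18

(108 × 146) = 15768
15768 mod 21 = 18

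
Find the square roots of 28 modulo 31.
The square roots of 28 mod 31 are 20 and 11. Verify: 20² = 400 ≡ 28 (mod 31)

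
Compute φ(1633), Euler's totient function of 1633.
1540

Prime factorization: 1633 = 23 × 71
Using the formula φ(n) = n × Π(1 - 1/p) for each prime factor p:
φ(1633) = 1633 × (1 - 1/23) × (1 - 1/71)
φ(1633) = 1540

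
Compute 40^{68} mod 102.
4

Using successive squaring:
Binary expansion of 68: 1000100
Powers of 40 mod 102 (each is the square of the previous):
  40^1 ≡ 40 (mod 102)
  40^2 ≡ 40² = 1600 ≡ 70 (mod 102)
  40^4 ≡ 70² = 4900 ≡ 4 (mod 102)
  40^8 ≡ 4² = 16 ≡ 16 (mod 102)
  40^16 ≡ 16² = 256 ≡ 52 (mod 102)
  40^32 ≡ 52² = 2704 ≡ 52 (mod 102)
  40^64 ≡ 52² = 2704 ≡ 52 (mod 102)
68 = 64 + 4, so 40^68 = 40^64 × 40^4 ≡ 52 × 4 (mod 102)
Multiplying step by step:
  52 × 4 = 208 ≡ 4 (mod 102)
Result: 40^68 ≡ 4 (mod 102)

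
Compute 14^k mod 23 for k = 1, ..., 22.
g^1, g^2, ..., g^{22} mod 23: {14, 12, 7, 6, 15, 3, 19, 13, 21, 18, 22, 9, 11, 16, 17, 8, 20, 4, 10, 2, 5, 1}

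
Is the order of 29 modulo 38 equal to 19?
No, the actual order is 18, not 19.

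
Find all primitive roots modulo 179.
Primitive roots mod 179: {2, 6, 7, 8, 10, 11, 18, 21, 23, 24, 26, 28, 30, 32, 33, 34, 35, 37, 38, 40, 41, 44, 50, 53, 54, 55, 58, 62, 63, 69, 71, 72, 73, 78, 79, 84, 86, 90, 91, 92, 94, 96, 97, 98, 99, 102, 103, 104, 105, 109, 111, 112, 113, 114, 115, 118, 119, 120, 122, 123, 127, 128, 130, 131, 132, 133, 134, 136, 137, 140, 143, 148, 150, 152, 154, 157, 159, 160, 162, 163, 164, 165, 166, 167, 170, 174, 175, 176}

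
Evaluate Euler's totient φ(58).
28

Prime factorization: 58 = 2 × 29
Using the formula φ(n) = n × Π(1 - 1/p) for each prime factor p:
φ(58) = 58 × (1 - 1/2) × (1 - 1/29)
φ(58) = 28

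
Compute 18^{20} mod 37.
9

Using successive squaring:
Binary expansion of 20: 10100
Powers of 18 mod 37 (each is the square of the previous):
  18^1 ≡ 18 (mod 37)
  18^2 ≡ 18² = 324 ≡ 28 (mod 37)
  18^4 ≡ 28² = 784 ≡ 7 (mod 37)
  18^8 ≡ 7² = 49 ≡ 12 (mod 37)
  18^16 ≡ 12² = 144 ≡ 33 (mod 37)
20 = 16 + 4, so 18^20 = 18^16 × 18^4 ≡ 33 × 7 (mod 37)
Multiplying step by step:
  33 × 7 = 231 ≡ 9 (mod 37)
Result: 18^20 ≡ 9 (mod 37)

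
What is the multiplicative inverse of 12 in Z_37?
34

Using Extended Euclidean Algorithm:
gcd(12, 37) = 1
Bezout coefficients: 12 × -3 + 37 × 1 = 1
So 12 × -3 ≡ 1 (mod 37)
The inverse is -3 mod 37 = 34
Verification: 12 × 34 = 408 = 11 × 37 + 1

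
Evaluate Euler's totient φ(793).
720

Prime factorization: 793 = 13 × 61
Using the formula φ(n) = n × Π(1 - 1/p) for each prime factor p:
φ(793) = 793 × (1 - 1/13) × (1 - 1/61)
φ(793) = 720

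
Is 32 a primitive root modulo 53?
Yes

To verify, check if 32^(52/q) ≢ 1 (mod 53) for each prime divisor q of 52
Divisors of 52 = 52: [1, 2, 4, 13, 26, 52]
  32^(52/2) = 32^26 ≡ 52 (mod 53)
  32^(52/13) = 32^4 ≡ 24 (mod 53)
Conclusion: 32 is a primitive root modulo 53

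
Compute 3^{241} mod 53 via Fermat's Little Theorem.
39

By Fermat's Little Theorem, a^(p-1) ≡ 1 (mod p) for prime p and gcd(a, p) = 1
Here p = 53, so 3^52 ≡ 1 (mod 53)
We can reduce the exponent: 241 mod 52 = 33
So 3^241 ≡ 3^33 (mod 53)
Computing: 3^33 mod 53 = 39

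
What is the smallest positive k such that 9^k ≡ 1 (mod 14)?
Powers of 9 mod 14: 9^1≡9, 9^2≡11, 9^3≡1. Order = 3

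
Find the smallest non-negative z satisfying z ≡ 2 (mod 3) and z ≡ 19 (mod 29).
M = 3 × 29 = 87. M₁ = 29, y₁ ≡ 2 (mod 3). M₂ = 3, y₂ ≡ 10 (mod 29). z = 2×29×2 + 19×3×10 ≡ 77 (mod 87)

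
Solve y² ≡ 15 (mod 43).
The square roots of 15 mod 43 are 31 and 12. Verify: 31² = 961 ≡ 15 (mod 43)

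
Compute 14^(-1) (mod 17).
14^(-1) ≡ 11 (mod 17). Verification: 14 × 11 = 154 ≡ 1 (mod 17)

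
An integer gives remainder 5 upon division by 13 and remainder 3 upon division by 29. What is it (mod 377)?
M = 13 × 29 = 377. M₁ = 29, y₁ ≡ 9 (mod 13). M₂ = 13, y₂ ≡ 9 (mod 29). y = 5×29×9 + 3×13×9 ≡ 148 (mod 377). The smallest positive such number is 148.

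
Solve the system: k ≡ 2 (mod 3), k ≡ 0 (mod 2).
M = 3 × 2 = 6. M₁ = 2, y₁ ≡ 2 (mod 3). M₂ = 3, y₂ ≡ 1 (mod 2). k = 2×2×2 + 0×3×1 ≡ 2 (mod 6)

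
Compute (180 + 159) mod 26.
1

(180 + 159) = 339
339 mod 26 = 1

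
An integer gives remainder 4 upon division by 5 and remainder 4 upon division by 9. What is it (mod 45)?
M = 5 × 9 = 45. M₁ = 9, y₁ ≡ 4 (mod 5). M₂ = 5, y₂ ≡ 2 (mod 9). n = 4×9×4 + 4×5×2 ≡ 4 (mod 45). The smallest positive such number is 4.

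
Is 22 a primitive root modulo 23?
No

To verify, check if 22^(22/q) ≢ 1 (mod 23) for each prime divisor q of 22
Divisors of 22 = 22: [1, 2, 11, 22]
  22^(22/2) = 22^11 ≡ 22 (mod 23)
  22^(22/11) = 22^2 ≡ 1 (mod 23)
Conclusion: 22 is not a primitive root modulo 23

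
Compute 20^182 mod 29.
Using Fermat: 20^{28} ≡ 1 (mod 29). 182 ≡ 14 (mod 28). So 20^{182} ≡ 20^{14} ≡ 1 (mod 29)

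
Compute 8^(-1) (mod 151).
8^(-1) ≡ 19 (mod 151). Verification: 8 × 19 = 152 ≡ 1 (mod 151)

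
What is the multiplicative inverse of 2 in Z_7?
4

Using Extended Euclidean Algorithm:
gcd(2, 7) = 1
Bezout coefficients: 2 × -3 + 7 × 1 = 1
So 2 × -3 ≡ 1 (mod 7)
The inverse is -3 mod 7 = 4
Verification: 2 × 4 = 8 = 1 × 7 + 1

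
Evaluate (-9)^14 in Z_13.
Using Fermat: (-9)^{12} ≡ 1 (mod 13). 14 ≡ 2 (mod 12). So (-9)^{14} ≡ (-9)^{2} ≡ 3 (mod 13)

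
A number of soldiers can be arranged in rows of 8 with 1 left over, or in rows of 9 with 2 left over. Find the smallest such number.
M = 8 × 9 = 72. M₁ = 9, y₁ ≡ 1 (mod 8). M₂ = 8, y₂ ≡ 8 (mod 9). n = 1×9×1 + 2×8×8 ≡ 65 (mod 72). The smallest positive such number is 65.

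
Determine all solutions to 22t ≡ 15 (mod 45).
15

Since gcd(22, 45) = 1 divides 15, a solution exists.
Multiply both sides by the inverse of 22 mod 45:
  22^(-1) mod 45 = 43
  x ≡ 43 × 15 ≡ 645 ≡ 15 (mod 45)
Verification: 22 × 15 = 330 = 7 × 45 + 15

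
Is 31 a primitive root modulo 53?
Yes

To verify, check if 31^(52/q) ≢ 1 (mod 53) for each prime divisor q of 52
Divisors of 52 = 52: [1, 2, 4, 13, 26, 52]
  31^(52/2) = 31^26 ≡ 52 (mod 53)
  31^(52/13) = 31^4 ≡ 49 (mod 53)
Conclusion: 31 is a primitive root modulo 53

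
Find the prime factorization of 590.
2 × 5 × 59

Divide by primes starting from smallest:
590 ÷ 2 = 295
295 ÷ 5 = 59
59 ÷ 59 = 1

590 = 2 × 5 × 59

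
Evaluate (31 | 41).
(31/41) = 31^{20} mod 41 = 1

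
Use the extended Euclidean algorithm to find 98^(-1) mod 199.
Extended GCD: 98(-67) + 199(33) = 1. So 98^(-1) ≡ 132 ≡ 132 (mod 199). Verify: 98 × 132 = 12936 ≡ 1 (mod 199)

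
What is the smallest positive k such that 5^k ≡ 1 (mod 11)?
Powers of 5 mod 11: 5^1≡5, 5^2≡3, 5^3≡4, 5^4≡9, 5^5≡1. Order = 5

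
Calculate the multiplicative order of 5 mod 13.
Powers of 5 mod 13: 5^1≡5, 5^2≡12, 5^3≡8, 5^4≡1. Order = 4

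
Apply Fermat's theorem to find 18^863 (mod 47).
By Fermat: 18^{46} ≡ 1 (mod 47). 863 ≡ 35 (mod 46). So 18^{863} ≡ 18^{35} ≡ 21 (mod 47)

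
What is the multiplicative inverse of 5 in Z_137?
5^(-1) ≡ 55 (mod 137). Verification: 5 × 55 = 275 ≡ 1 (mod 137)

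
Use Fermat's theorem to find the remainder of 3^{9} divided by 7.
6

By Fermat's Little Theorem, a^(p-1) ≡ 1 (mod p) for prime p and gcd(a, p) = 1
Here p = 7, so 3^6 ≡ 1 (mod 7)
We can reduce the exponent: 9 mod 6 = 3
So 3^9 ≡ 3^3 (mod 7)
Computing: 3^3 mod 7 = 6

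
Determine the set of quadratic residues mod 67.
QRs mod 67: {1, 4, 6, 9, 10, 14, 15, 16, 17, 19, 21, 22, 23, 24, 25, 26, 29, 33, 35, 36, 37, 39, 40, 47, 49, 54, 55, 56, 59, 60, 62, 64, 65}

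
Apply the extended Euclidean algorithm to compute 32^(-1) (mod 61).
Extended GCD: 32(21) + 61(-11) = 1. So 32^(-1) ≡ 21 ≡ 21 (mod 61). Verify: 32 × 21 = 672 ≡ 1 (mod 61)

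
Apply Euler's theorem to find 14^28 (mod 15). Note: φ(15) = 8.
By Euler: 14^{8} ≡ 1 (mod 15) since gcd(14, 15) = 1. 28 = 3×8 + 4. So 14^{28} ≡ 14^{4} ≡ 1 (mod 15)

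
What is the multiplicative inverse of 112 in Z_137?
112^(-1) ≡ 126 (mod 137). Verification: 112 × 126 = 14112 ≡ 1 (mod 137)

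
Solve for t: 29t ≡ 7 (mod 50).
33

Since gcd(29, 50) = 1 divides 7, a solution exists.
Multiply both sides by the inverse of 29 mod 50:
  29^(-1) mod 50 = 19
  x ≡ 19 × 7 ≡ 133 ≡ 33 (mod 50)
Verification: 29 × 33 = 957 = 19 × 50 + 7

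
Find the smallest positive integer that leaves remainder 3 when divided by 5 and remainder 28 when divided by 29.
M = 5 × 29 = 145. M₁ = 29, y₁ ≡ 4 (mod 5). M₂ = 5, y₂ ≡ 6 (mod 29). z = 3×29×4 + 28×5×6 ≡ 28 (mod 145). The smallest positive such number is 28.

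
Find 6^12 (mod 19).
Using repeated squaring. 12 = 8 + 4 (binary 1100). Repeated squaring mod 19: 6^1 ≡ 6; 6^2 ≡ 6² = 36 ≡ 17; 6^4 ≡ 17² = 289 ≡ 4; 6^8 ≡ 4² = 16 ≡ 16. Multiply: 6^12 = 6^8 × 6^4 ≡ 16 × 4 (mod 19): 16 × 4 = 64 ≡ 7. So 6^12 ≡ 7 (mod 19).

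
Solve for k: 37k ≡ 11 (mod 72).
47

Since gcd(37, 72) = 1 divides 11, a solution exists.
Multiply both sides by the inverse of 37 mod 72:
  37^(-1) mod 72 = 37
  x ≡ 37 × 11 ≡ 407 ≡ 47 (mod 72)
Verification: 37 × 47 = 1739 = 24 × 72 + 11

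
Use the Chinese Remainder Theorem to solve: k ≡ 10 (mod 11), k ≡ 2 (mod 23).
M = 11 × 23 = 253. M₁ = 23, y₁ ≡ 1 (mod 11). M₂ = 11, y₂ ≡ 21 (mod 23). k = 10×23×1 + 2×11×21 ≡ 186 (mod 253)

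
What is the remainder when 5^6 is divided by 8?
6 = 4 + 2 (binary 110). Repeated squaring mod 8: 5^1 ≡ 5; 5^2 ≡ 5² = 25 ≡ 1; 5^4 ≡ 1² = 1 ≡ 1. Multiply: 5^6 = 5^4 × 5^2 ≡ 1 × 1 (mod 8): 1 × 1 = 1 ≡ 1. So 5^6 ≡ 1 (mod 8).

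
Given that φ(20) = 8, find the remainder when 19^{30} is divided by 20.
By Euler: 19^{8} ≡ 1 (mod 20) since gcd(19, 20) = 1. 30 = 3×8 + 6. So 19^{30} ≡ 19^{6} ≡ 1 (mod 20)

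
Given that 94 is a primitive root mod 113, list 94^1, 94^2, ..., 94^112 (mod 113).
g^1, g^2, ..., g^{112} mod 113: {94, 22, 34, 32, 70, 26, 71, 7, 93, 41, 12, 111, 38, 69, 45, 49, 86, 61, 84, 99, 40, 31, 89, 4, 37, 88, 23, 15, 54, 104, 58, 28, 33, 51, 48, 105, 39, 50, 67, 83, 5, 18, 110, 57, 47, 11, 17, 16, 35, 13, 92, 60, 103, 77, 6, 112, 19, 91, 79, 81, 43, 87, 42, 106, 20, 72, 101, 2, 75, 44, 68, 64, 27, 52, 29, 14, 73, 82, 24, 109, 76, 25, 90, 98, 59, 9, 55, 85, 80, 62, 65, 8, 74, 63, 46, 30, 108, 95, 3, 56, 66, 102, 96, 97, 78, 100, 21, 53, 10, 36, 107, 1}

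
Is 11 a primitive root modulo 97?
p - 1 = 96 has prime divisors 2, 3. Check 11^(96/q) mod 97 for each: 11^(96/2) = 11^48 ≡ 1, 11^(96/3) = 11^32 ≡ 61 (mod 97). Since 11^48 ≡ 1 (mod 97), the order of 11 divides 48 (in fact the order is 48) ≠ 96, so it is not a primitive root.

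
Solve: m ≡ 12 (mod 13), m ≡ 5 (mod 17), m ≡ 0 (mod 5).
M = 13 × 17 × 5 = 1105. M₁ = 85, y₁ ≡ 2 (mod 13). M₂ = 65, y₂ ≡ 11 (mod 17). M₃ = 221, y₃ ≡ 1 (mod 5). m = 12×85×2 + 5×65×11 + 0×221×1 ≡ 90 (mod 1105)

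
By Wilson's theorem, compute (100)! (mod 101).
By Wilson's theorem, (100)! ≡ -1 ≡ 100 (mod 101)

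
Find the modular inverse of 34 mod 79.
34^(-1) ≡ 7 (mod 79). Verification: 34 × 7 = 238 ≡ 1 (mod 79)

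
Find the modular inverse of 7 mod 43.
7^(-1) ≡ 37 (mod 43). Verification: 7 × 37 = 259 ≡ 1 (mod 43)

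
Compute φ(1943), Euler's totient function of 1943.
1848

Prime factorization: 1943 = 29 × 67
Using the formula φ(n) = n × Π(1 - 1/p) for each prime factor p:
φ(1943) = 1943 × (1 - 1/29) × (1 - 1/67)
φ(1943) = 1848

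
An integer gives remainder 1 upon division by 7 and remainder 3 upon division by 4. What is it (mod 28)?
M = 7 × 4 = 28. M₁ = 4, y₁ ≡ 2 (mod 7). M₂ = 7, y₂ ≡ 3 (mod 4). k = 1×4×2 + 3×7×3 ≡ 15 (mod 28). The smallest positive such number is 15.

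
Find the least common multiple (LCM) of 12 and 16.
48

First find GCD(12, 16) using the Euclidean algorithm:
12 = 0 × 16 + 12
16 = 1 × 12 + 4
12 = 3 × 4 + 0
GCD(12, 16) = 4

LCM formula: LCM(a, b) = (a × b) / GCD(a, b)
LCM(12, 16) = (12 × 16) / 4
LCM(12, 16) = 192 / 4
LCM(12, 16) = 48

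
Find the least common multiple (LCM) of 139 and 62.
8618

First find GCD(139, 62) using the Euclidean algorithm:
139 = 2 × 62 + 15
62 = 4 × 15 + 2
15 = 7 × 2 + 1
2 = 2 × 1 + 0
GCD(139, 62) = 1

LCM formula: LCM(a, b) = (a × b) / GCD(a, b)
LCM(139, 62) = (139 × 62) / 1
LCM(139, 62) = 8618 / 1
LCM(139, 62) = 8618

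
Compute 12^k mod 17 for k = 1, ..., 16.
g^1, g^2, ..., g^{16} mod 17: {12, 8, 11, 13, 3, 2, 7, 16, 5, 9, 6, 4, 14, 15, 10, 1}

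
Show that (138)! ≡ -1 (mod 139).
(138)! mod 139 = 138. Since this equals -1 (mod 139), Wilson confirms 139 is prime.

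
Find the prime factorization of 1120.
2^5 × 5 × 7

Divide by primes starting from smallest:
1120 ÷ 2 = 560
560 ÷ 2 = 280
280 ÷ 2 = 140
140 ÷ 2 = 70
70 ÷ 2 = 35
35 ÷ 5 = 7
7 ÷ 7 = 1

1120 = 2^5 × 5 × 7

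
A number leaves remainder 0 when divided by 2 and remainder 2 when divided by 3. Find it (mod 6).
M = 2 × 3 = 6. M₁ = 3, y₁ ≡ 1 (mod 2). M₂ = 2, y₂ ≡ 2 (mod 3). t = 0×3×1 + 2×2×2 ≡ 2 (mod 6)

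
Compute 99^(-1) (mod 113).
8

Using Extended Euclidean Algorithm:
gcd(99, 113) = 1
Bezout coefficients: 99 × 8 + 113 × -7 = 1
So 99 × 8 ≡ 1 (mod 113)
The inverse is 8 mod 113 = 8
Verification: 99 × 8 = 792 = 7 × 113 + 1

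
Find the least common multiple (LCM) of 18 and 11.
198

First find GCD(18, 11) using the Euclidean algorithm:
18 = 1 × 11 + 7
11 = 1 × 7 + 4
7 = 1 × 4 + 3
4 = 1 × 3 + 1
3 = 3 × 1 + 0
GCD(18, 11) = 1

LCM formula: LCM(a, b) = (a × b) / GCD(a, b)
LCM(18, 11) = (18 × 11) / 1
LCM(18, 11) = 198 / 1
LCM(18, 11) = 198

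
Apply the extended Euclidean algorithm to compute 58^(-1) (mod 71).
Extended GCD: 58(-11) + 71(9) = 1. So 58^(-1) ≡ 60 ≡ 60 (mod 71). Verify: 58 × 60 = 3480 ≡ 1 (mod 71)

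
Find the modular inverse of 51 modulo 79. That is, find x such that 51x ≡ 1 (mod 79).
31

Using Extended Euclidean Algorithm:
gcd(51, 79) = 1
Bezout coefficients: 51 × 31 + 79 × -20 = 1
So 51 × 31 ≡ 1 (mod 79)
The inverse is 31 mod 79 = 31
Verification: 51 × 31 = 1581 = 20 × 79 + 1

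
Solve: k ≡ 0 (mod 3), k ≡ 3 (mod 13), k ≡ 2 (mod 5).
M = 3 × 13 × 5 = 195. M₁ = 65, y₁ ≡ 2 (mod 3). M₂ = 15, y₂ ≡ 7 (mod 13). M₃ = 39, y₃ ≡ 4 (mod 5). k = 0×65×2 + 3×15×7 + 2×39×4 ≡ 42 (mod 195)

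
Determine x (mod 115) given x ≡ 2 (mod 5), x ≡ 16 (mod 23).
62

Using the Chinese Remainder Theorem:
M = product of moduli = 115
For equation 1: M_1 = 23, 23 ≡ 3 (mod 5), inverse of 23 mod 5 is 2 (check: 3 × 2 = 6 ≡ 1 (mod 5))
For equation 2: M_2 = 5, 5 ≡ 5 (mod 23), inverse of 5 mod 23 is 14 (check: 5 × 14 = 70 ≡ 1 (mod 23))
Combine: x ≡ Σ r_i×M_i×(M_i⁻¹ mod m_i) = 2×23×2 + 16×5×14 = 92 + 1120 = 1212
1212 mod 115 = 62
x ≡ 62 (mod 115)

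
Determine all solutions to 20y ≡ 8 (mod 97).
78

Since gcd(20, 97) = 1 divides 8, a solution exists.
Multiply both sides by the inverse of 20 mod 97:
  20^(-1) mod 97 = 34
  x ≡ 34 × 8 ≡ 272 ≡ 78 (mod 97)
Verification: 20 × 78 = 1560 = 16 × 97 + 8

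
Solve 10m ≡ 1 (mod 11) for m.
10^(-1) ≡ 10 (mod 11). Verification: 10 × 10 = 100 ≡ 1 (mod 11)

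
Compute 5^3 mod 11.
3 = 2 + 1 (binary 11). Repeated squaring mod 11: 5^1 ≡ 5; 5^2 ≡ 5² = 25 ≡ 3. Multiply: 5^3 = 5^2 × 5^1 ≡ 3 × 5 (mod 11): 3 × 5 = 15 ≡ 4. So 5^3 ≡ 4 (mod 11).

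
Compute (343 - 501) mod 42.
10

(343 - 501) = -158
-158 mod 42 = 10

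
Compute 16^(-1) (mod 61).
42

Using Extended Euclidean Algorithm:
gcd(16, 61) = 1
Bezout coefficients: 16 × -19 + 61 × 5 = 1
So 16 × -19 ≡ 1 (mod 61)
The inverse is -19 mod 61 = 42
Verification: 16 × 42 = 672 = 11 × 61 + 1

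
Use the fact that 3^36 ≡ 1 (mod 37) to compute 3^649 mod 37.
By Fermat: 3^{36} ≡ 1 (mod 37). 649 ≡ 1 (mod 36). So 3^{649} ≡ 3^{1} ≡ 3 (mod 37)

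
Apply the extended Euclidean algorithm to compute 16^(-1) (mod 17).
Extended GCD: 16(-1) + 17(1) = 1. So 16^(-1) ≡ 16 ≡ 16 (mod 17). Verify: 16 × 16 = 256 ≡ 1 (mod 17)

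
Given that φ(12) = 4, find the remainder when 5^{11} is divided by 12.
By Euler: 5^{4} ≡ 1 (mod 12) since gcd(5, 12) = 1. 11 = 2×4 + 3. So 5^{11} ≡ 5^{3} ≡ 5 (mod 12)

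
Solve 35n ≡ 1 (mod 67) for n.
23

Using Extended Euclidean Algorithm:
gcd(35, 67) = 1
Bezout coefficients: 35 × 23 + 67 × -12 = 1
So 35 × 23 ≡ 1 (mod 67)
The inverse is 23 mod 67 = 23
Verification: 35 × 23 = 805 = 12 × 67 + 1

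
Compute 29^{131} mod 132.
29

Using successive squaring:
Binary expansion of 131: 10000011
Powers of 29 mod 132 (each is the square of the previous):
  29^1 ≡ 29 (mod 132)
  29^2 ≡ 29² = 841 ≡ 49 (mod 132)
  29^4 ≡ 49² = 2401 ≡ 25 (mod 132)
  29^8 ≡ 25² = 625 ≡ 97 (mod 132)
  29^16 ≡ 97² = 9409 ≡ 37 (mod 132)
  29^32 ≡ 37² = 1369 ≡ 49 (mod 132)
  29^64 ≡ 49² = 2401 ≡ 25 (mod 132)
  29^128 ≡ 25² = 625 ≡ 97 (mod 132)
131 = 128 + 2 + 1, so 29^131 = 29^128 × 29^2 × 29^1 ≡ 97 × 49 × 29 (mod 132)
Multiplying step by step:
  97 × 49 = 4753 ≡ 1 (mod 132)
  1 × 29 = 29 ≡ 29 (mod 132)
Result: 29^131 ≡ 29 (mod 132)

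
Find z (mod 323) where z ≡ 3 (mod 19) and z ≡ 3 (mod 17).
M = 19 × 17 = 323. M₁ = 17, y₁ ≡ 9 (mod 19). M₂ = 19, y₂ ≡ 9 (mod 17). z = 3×17×9 + 3×19×9 ≡ 3 (mod 323)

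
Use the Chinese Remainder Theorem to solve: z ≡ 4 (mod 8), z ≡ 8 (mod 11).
M = 8 × 11 = 88. M₁ = 11, y₁ ≡ 3 (mod 8). M₂ = 8, y₂ ≡ 7 (mod 11). z = 4×11×3 + 8×8×7 ≡ 52 (mod 88)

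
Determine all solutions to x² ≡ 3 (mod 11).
The square roots of 3 mod 11 are 5 and 6. Verify: 5² = 25 ≡ 3 (mod 11)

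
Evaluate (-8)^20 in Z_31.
Using repeated squaring. (-8) ≡ 23 (mod 31). 20 = 16 + 4 (binary 10100). Repeated squaring mod 31: 23^1 ≡ 23; 23^2 ≡ 23² = 529 ≡ 2; 23^4 ≡ 2² = 4 ≡ 4; 23^8 ≡ 4² = 16 ≡ 16; 23^16 ≡ 16² = 256 ≡ 8. Multiply: (-8)^20 ≡ 23^16 × 23^4 ≡ 8 × 4 (mod 31): 8 × 4 = 32 ≡ 1. So (-8)^20 ≡ 1 (mod 31).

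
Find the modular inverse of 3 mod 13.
3^(-1) ≡ 9 (mod 13). Verification: 3 × 9 = 27 ≡ 1 (mod 13)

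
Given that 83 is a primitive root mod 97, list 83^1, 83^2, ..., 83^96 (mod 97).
g^1, g^2, ..., g^{96} mod 97: {83, 2, 69, 4, 41, 8, 82, 16, 67, 32, 37, 64, 74, 31, 51, 62, 5, 27, 10, 54, 20, 11, 40, 22, 80, 44, 63, 88, 29, 79, 58, 61, 19, 25, 38, 50, 76, 3, 55, 6, 13, 12, 26, 24, 52, 48, 7, 96, 14, 95, 28, 93, 56, 89, 15, 81, 30, 65, 60, 33, 23, 66, 46, 35, 92, 70, 87, 43, 77, 86, 57, 75, 17, 53, 34, 9, 68, 18, 39, 36, 78, 72, 59, 47, 21, 94, 42, 91, 84, 85, 71, 73, 45, 49, 90, 1}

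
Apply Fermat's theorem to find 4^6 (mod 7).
By Fermat's Little Theorem, 4^{6} ≡ 1 (mod 7) since 7 is prime and gcd(4, 7) = 1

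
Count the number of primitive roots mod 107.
Number of primitive roots mod 107 = φ(106) = 52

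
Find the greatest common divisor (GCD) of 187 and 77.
11

Using the Euclidean algorithm:
187 = 2 × 77 + 33
77 = 2 × 33 + 11
33 = 3 × 11 + 0

GCD(187, 77) = 11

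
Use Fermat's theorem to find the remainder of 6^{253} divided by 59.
44

By Fermat's Little Theorem, a^(p-1) ≡ 1 (mod p) for prime p and gcd(a, p) = 1
Here p = 59, so 6^58 ≡ 1 (mod 59)
We can reduce the exponent: 253 mod 58 = 21
So 6^253 ≡ 6^21 (mod 59)
Computing: 6^21 mod 59 = 44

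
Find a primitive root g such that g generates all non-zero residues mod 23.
p - 1 = 22 has prime divisors 2, 11. h is a primitive root mod 23 iff h^(22/q) ≢ 1 (mod 23) for each such q.
h = 2: 2^11 ≡ 1, 2^2 ≡ 4 (mod 23); 2^11 ≡ 1, so not a primitive root.
h = 3: 3^11 ≡ 1, 3^2 ≡ 9 (mod 23); 3^11 ≡ 1, so not a primitive root.
h = 4: 4^11 ≡ 1, 4^2 ≡ 16 (mod 23); 4^11 ≡ 1, so not a primitive root.
h = 5: 5^11 ≡ 22, 5^2 ≡ 2 (mod 23); none is 1, so 5 has order 22 and is a primitive root.
The smallest primitive root mod 23 is g = 5.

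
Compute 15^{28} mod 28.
1

Using successive squaring:
Binary expansion of 28: 11100
Powers of 15 mod 28 (each is the square of the previous):
  15^1 ≡ 15 (mod 28)
  15^2 ≡ 15² = 225 ≡ 1 (mod 28)
  15^4 ≡ 1² = 1 ≡ 1 (mod 28)
  15^8 ≡ 1² = 1 ≡ 1 (mod 28)
  15^16 ≡ 1² = 1 ≡ 1 (mod 28)
28 = 16 + 8 + 4, so 15^28 = 15^16 × 15^8 × 15^4 ≡ 1 × 1 × 1 (mod 28)
Multiplying step by step:
  1 × 1 = 1 ≡ 1 (mod 28)
  1 × 1 = 1 ≡ 1 (mod 28)
Result: 15^28 ≡ 1 (mod 28)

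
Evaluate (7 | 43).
(7/43) = 7^{21} mod 43 = -1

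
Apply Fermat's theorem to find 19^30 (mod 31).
By Fermat's Little Theorem, 19^{30} ≡ 1 (mod 31) since 31 is prime and gcd(19, 31) = 1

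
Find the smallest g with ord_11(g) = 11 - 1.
p - 1 = 10 has prime divisors 2, 5. h is a primitive root mod 11 iff h^(10/q) ≢ 1 (mod 11) for each such q.
h = 2: 2^5 ≡ 10, 2^2 ≡ 4 (mod 11); none is 1, so 2 has order 10 and is a primitive root.
The smallest primitive root mod 11 is g = 2.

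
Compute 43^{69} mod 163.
25

Using successive squaring:
Binary expansion of 69: 1000101
Powers of 43 mod 163 (each is the square of the previous):
  43^1 ≡ 43 (mod 163)
  43^2 ≡ 43² = 1849 ≡ 56 (mod 163)
  43^4 ≡ 56² = 3136 ≡ 39 (mod 163)
  43^8 ≡ 39² = 1521 ≡ 54 (mod 163)
  43^16 ≡ 54² = 2916 ≡ 145 (mod 163)
  43^32 ≡ 145² = 21025 ≡ 161 (mod 163)
  43^64 ≡ 161² = 25921 ≡ 4 (mod 163)
69 = 64 + 4 + 1, so 43^69 = 43^64 × 43^4 × 43^1 ≡ 4 × 39 × 43 (mod 163)
Multiplying step by step:
  4 × 39 = 156 ≡ 156 (mod 163)
  156 × 43 = 6708 ≡ 25 (mod 163)
Result: 43^69 ≡ 25 (mod 163)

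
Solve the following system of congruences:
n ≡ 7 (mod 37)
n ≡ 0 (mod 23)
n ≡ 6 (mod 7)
2967

Using the Chinese Remainder Theorem:
M = product of moduli = 5957
For equation 1: M_1 = 161, 161 ≡ 13 (mod 37), inverse of 161 mod 37 is 20 (check: 13 × 20 = 260 ≡ 1 (mod 37))
For equation 2: M_2 = 259, 259 ≡ 6 (mod 23), inverse of 259 mod 23 is 4 (check: 6 × 4 = 24 ≡ 1 (mod 23))
For equation 3: M_3 = 851, 851 ≡ 4 (mod 7), inverse of 851 mod 7 is 2 (check: 4 × 2 = 8 ≡ 1 (mod 7))
Combine: n ≡ Σ r_i×M_i×(M_i⁻¹ mod m_i) = 7×161×20 + 0×259×4 + 6×851×2 = 22540 + 0 + 10212 = 32752
32752 mod 5957 = 2967
n ≡ 2967 (mod 5957)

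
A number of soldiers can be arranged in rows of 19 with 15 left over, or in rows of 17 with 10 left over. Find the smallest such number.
M = 19 × 17 = 323. M₁ = 17, y₁ ≡ 9 (mod 19). M₂ = 19, y₂ ≡ 9 (mod 17). m = 15×17×9 + 10×19×9 ≡ 129 (mod 323). The smallest positive such number is 129.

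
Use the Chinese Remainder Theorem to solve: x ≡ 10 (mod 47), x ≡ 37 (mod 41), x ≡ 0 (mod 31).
22382

Using the Chinese Remainder Theorem:
M = product of moduli = 59737
For equation 1: M_1 = 1271, 1271 ≡ 2 (mod 47), inverse of 1271 mod 47 is 24 (check: 2 × 24 = 48 ≡ 1 (mod 47))
For equation 2: M_2 = 1457, 1457 ≡ 22 (mod 41), inverse of 1457 mod 41 is 28 (check: 22 × 28 = 616 ≡ 1 (mod 41))
For equation 3: M_3 = 1927, 1927 ≡ 5 (mod 31), inverse of 1927 mod 31 is 25 (check: 5 × 25 = 125 ≡ 1 (mod 31))
Combine: x ≡ Σ r_i×M_i×(M_i⁻¹ mod m_i) = 10×1271×24 + 37×1457×28 + 0×1927×25 = 305040 + 1509452 + 0 = 1814492
1814492 mod 59737 = 22382
x ≡ 22382 (mod 59737)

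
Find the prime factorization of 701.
701

Divide by primes starting from smallest:
701 ÷ 701 = 1

701 = 701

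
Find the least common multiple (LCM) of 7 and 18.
126

First find GCD(7, 18) using the Euclidean algorithm:
7 = 0 × 18 + 7
18 = 2 × 7 + 4
7 = 1 × 4 + 3
4 = 1 × 3 + 1
3 = 3 × 1 + 0
GCD(7, 18) = 1

LCM formula: LCM(a, b) = (a × b) / GCD(a, b)
LCM(7, 18) = (7 × 18) / 1
LCM(7, 18) = 126 / 1
LCM(7, 18) = 126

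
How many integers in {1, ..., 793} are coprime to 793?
720

Prime factorization: 793 = 13 × 61
Using the formula φ(n) = n × Π(1 - 1/p) for each prime factor p:
φ(793) = 793 × (1 - 1/13) × (1 - 1/61)
φ(793) = 720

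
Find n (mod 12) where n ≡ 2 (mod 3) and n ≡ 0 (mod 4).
M = 3 × 4 = 12. M₁ = 4, y₁ ≡ 1 (mod 3). M₂ = 3, y₂ ≡ 3 (mod 4). n = 2×4×1 + 0×3×3 ≡ 8 (mod 12)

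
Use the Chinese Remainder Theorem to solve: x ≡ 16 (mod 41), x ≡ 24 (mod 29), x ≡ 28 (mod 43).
10348

Using the Chinese Remainder Theorem:
M = product of moduli = 51127
For equation 1: M_1 = 1247, 1247 ≡ 17 (mod 41), inverse of 1247 mod 41 is 29 (check: 17 × 29 = 493 ≡ 1 (mod 41))
For equation 2: M_2 = 1763, 1763 ≡ 23 (mod 29), inverse of 1763 mod 29 is 24 (check: 23 × 24 = 552 ≡ 1 (mod 29))
For equation 3: M_3 = 1189, 1189 ≡ 28 (mod 43), inverse of 1189 mod 43 is 20 (check: 28 × 20 = 560 ≡ 1 (mod 43))
Combine: x ≡ Σ r_i×M_i×(M_i⁻¹ mod m_i) = 16×1247×29 + 24×1763×24 + 28×1189×20 = 578608 + 1015488 + 665840 = 2259936
2259936 mod 51127 = 10348
x ≡ 10348 (mod 51127)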